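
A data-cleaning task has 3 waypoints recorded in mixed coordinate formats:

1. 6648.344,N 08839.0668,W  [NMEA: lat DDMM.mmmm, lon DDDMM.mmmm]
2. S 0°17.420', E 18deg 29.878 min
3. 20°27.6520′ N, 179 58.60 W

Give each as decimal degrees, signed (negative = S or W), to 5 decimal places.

Point 1:
  Latitude: degrees = first 2 digits = 66, minutes = 48.344; 66 + 48.344/60 = 66.805733
  N ⇒ keep positive
  Lon: degrees = first 3 digits = 88, minutes = 39.0668; 88 + 39.0668/60 = 88.651113
  hemisphere W, so the sign is −
Point 2:
  Lat: 17.42′ = 0.290333°; total 0.290333
  S ⇒ negate
  Lon: 18 + 29.878/60 = 18.497967
  E → positive
Point 3:
  φ: 20 + 27.652/60 = 20.460867
  N ⇒ keep positive
  Longitude: 179 + 58.6/60 = 179.976667
  W ⇒ negate

1. 66.80573, -88.65111
2. -0.29033, 18.49797
3. 20.46087, -179.97667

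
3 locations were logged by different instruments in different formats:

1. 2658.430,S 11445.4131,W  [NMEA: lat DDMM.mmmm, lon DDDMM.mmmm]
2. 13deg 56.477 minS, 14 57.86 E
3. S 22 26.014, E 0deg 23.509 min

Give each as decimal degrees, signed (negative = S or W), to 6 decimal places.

1. -26.973833, -114.756885
2. -13.941283, 14.964333
3. -22.433567, 0.391817

Point 1:
  Lat: split at 2 digits → 26° and 58.43′; 26 + 58.43/60 = 26.9738333
  S ⇒ negate
  Lon: degrees = first 3 digits = 114, minutes = 45.4131; 114 + 45.4131/60 = 114.7568850
  hemisphere W, so the sign is −
Point 2:
  Lat: 56.477′ = 0.941283°; total 13.9412833
  S → negative
  Lon: 14 + 57.86/60 = 14.9643333
  E ⇒ keep positive
Point 3:
  Lat: 26.014′ = 0.433567°; total 22.4335667
  S → negative
  λ: 23.509′ = 0.391817°; total 0.3918167
  E → positive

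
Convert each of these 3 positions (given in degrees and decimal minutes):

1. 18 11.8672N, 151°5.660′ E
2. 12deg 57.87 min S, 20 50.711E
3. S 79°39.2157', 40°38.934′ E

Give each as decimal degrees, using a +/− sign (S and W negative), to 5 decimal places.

Point 1:
  Latitude: 18 + 11.8672/60 = 18.197787
  N ⇒ keep positive
  λ: 5.66′ = 0.094333°; total 151.094333
  E ⇒ keep positive
Point 2:
  Lat: 57.87′ = 0.964500°; total 12.964500
  S → negative
  Lon: 50.711′ = 0.845183°; total 20.845183
  E → positive
Point 3:
  Latitude: 39.2157′ = 0.653595°; total 79.653595
  S ⇒ negate
  Longitude: 40 + 38.934/60 = 40.648900
  E ⇒ keep positive

1. 18.19779, 151.09433
2. -12.96450, 20.84518
3. -79.65360, 40.64890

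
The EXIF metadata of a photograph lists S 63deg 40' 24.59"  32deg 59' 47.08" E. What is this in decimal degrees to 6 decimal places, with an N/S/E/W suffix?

63.673497° S, 32.996411° E

Latitude: 63 + 40/60 + 24.59/3600 = 63.6734972
Lon: 32° + 59/60 + 47.08/3600 = 32 + 0.983333 + 0.013078 = 32.9964111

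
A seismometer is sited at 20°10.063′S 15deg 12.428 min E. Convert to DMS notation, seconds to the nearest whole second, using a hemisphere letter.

20°10′4″ S, 15°12′26″ E

Latitude: 10.06300′ → 10′ and 0.06300 × 60 = 3.78″
λ: fractional minutes 0.42800 × 60 = 25.68″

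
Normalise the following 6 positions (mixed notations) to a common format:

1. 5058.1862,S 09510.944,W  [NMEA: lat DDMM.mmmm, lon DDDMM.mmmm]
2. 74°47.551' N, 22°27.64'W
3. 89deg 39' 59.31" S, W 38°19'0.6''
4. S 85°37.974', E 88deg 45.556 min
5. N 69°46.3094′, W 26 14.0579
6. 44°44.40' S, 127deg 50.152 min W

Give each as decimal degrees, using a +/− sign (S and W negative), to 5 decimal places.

1. -50.96977, -95.18240
2. 74.79252, -22.46067
3. -89.66648, -38.31683
4. -85.63290, 88.75927
5. 69.77182, -26.23430
6. -44.74000, -127.83587

Point 1:
  Latitude: degrees = first 2 digits = 50, minutes = 58.1862; 50 + 58.1862/60 = 50.969770
  S → negative
  λ: split at 3 digits → 095° and 10.944′; 95 + 10.944/60 = 95.182400
  hemisphere W, so the sign is −
Point 2:
  Lat: 47.551′ = 0.792517°; total 74.792517
  N ⇒ keep positive
  λ: 22 + 27.64/60 = 22.460667
  W → negative
Point 3:
  Latitude: 39′ + 59.31″ = 39.98850′; 89 + 39.98850/60 = 89.666475
  S ⇒ negate
  Lon: 38 + 19/60 + 0.6/3600 = 38.316833
  W ⇒ negate
Point 4:
  Latitude: 37.974′ = 0.632900°; total 85.632900
  S → negative
  Longitude: 45.556′ = 0.759267°; total 88.759267
  E ⇒ keep positive
Point 5:
  φ: 69 + 46.3094/60 = 69.771823
  N ⇒ keep positive
  λ: 14.0579′ = 0.234298°; total 26.234298
  W → negative
Point 6:
  φ: 44 + 44.4/60 = 44.740000
  hemisphere S, so the sign is −
  Lon: 50.152′ = 0.835867°; total 127.835867
  W → negative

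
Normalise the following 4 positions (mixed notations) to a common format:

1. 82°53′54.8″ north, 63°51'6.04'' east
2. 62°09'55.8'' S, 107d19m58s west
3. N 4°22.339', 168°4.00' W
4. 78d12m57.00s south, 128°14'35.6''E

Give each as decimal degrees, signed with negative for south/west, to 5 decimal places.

Point 1:
  φ: 82 + 53/60 + 54.8/3600 = 82.898556
  N ⇒ keep positive
  λ: 63° + 51/60 + 6.04/3600 = 63 + 0.850000 + 0.001678 = 63.851678
  E ⇒ keep positive
Point 2:
  φ: 9′ + 55.8″ = 9.93000′; 62 + 9.93000/60 = 62.165500
  S ⇒ negate
  Lon: 107° + 19/60 + 58/3600 = 107 + 0.316667 + 0.016111 = 107.332778
  hemisphere W, so the sign is −
Point 3:
  Lat: 4 + 22.339/60 = 4.372317
  N → positive
  λ: 4′ = 0.066667°; total 168.066667
  hemisphere W, so the sign is −
Point 4:
  φ: 12′ + 57″ = 12.95000′; 78 + 12.95000/60 = 78.215833
  S → negative
  Longitude: 14′ + 35.6″ = 14.59333′; 128 + 14.59333/60 = 128.243222
  E ⇒ keep positive

1. 82.89856, 63.85168
2. -62.16550, -107.33278
3. 4.37232, -168.06667
4. -78.21583, 128.24322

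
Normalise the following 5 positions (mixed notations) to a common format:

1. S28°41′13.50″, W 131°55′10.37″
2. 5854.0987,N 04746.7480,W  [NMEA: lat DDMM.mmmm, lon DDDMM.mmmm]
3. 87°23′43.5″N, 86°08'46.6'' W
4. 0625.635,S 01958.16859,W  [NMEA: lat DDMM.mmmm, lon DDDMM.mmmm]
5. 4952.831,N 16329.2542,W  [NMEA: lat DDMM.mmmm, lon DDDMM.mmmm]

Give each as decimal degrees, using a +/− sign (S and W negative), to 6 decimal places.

Point 1:
  Lat: 28° + 41/60 + 13.5/3600 = 28 + 0.683333 + 0.003750 = 28.6870833
  S → negative
  Lon: 55′ + 10.37″ = 55.17283′; 131 + 55.17283/60 = 131.9195472
  W ⇒ negate
Point 2:
  Latitude: split at 2 digits → 58° and 54.0987′; 58 + 54.0987/60 = 58.9016450
  N ⇒ keep positive
  λ: split at 3 digits → 047° and 46.748′; 47 + 46.748/60 = 47.7791333
  W ⇒ negate
Point 3:
  φ: 87° + 23/60 + 43.5/3600 = 87 + 0.383333 + 0.012083 = 87.3954167
  N → positive
  Longitude: 8′ + 46.6″ = 8.77667′; 86 + 8.77667/60 = 86.1462778
  W → negative
Point 4:
  Latitude: degrees = first 2 digits = 6, minutes = 25.635; 6 + 25.635/60 = 6.4272500
  hemisphere S, so the sign is −
  Lon: degrees = first 3 digits = 19, minutes = 58.16859; 19 + 58.16859/60 = 19.9694765
  hemisphere W, so the sign is −
Point 5:
  Lat: split at 2 digits → 49° and 52.831′; 49 + 52.831/60 = 49.8805167
  N → positive
  λ: degrees = first 3 digits = 163, minutes = 29.2542; 163 + 29.2542/60 = 163.4875700
  W ⇒ negate

1. -28.687083, -131.919547
2. 58.901645, -47.779133
3. 87.395417, -86.146278
4. -6.427250, -19.969477
5. 49.880517, -163.487570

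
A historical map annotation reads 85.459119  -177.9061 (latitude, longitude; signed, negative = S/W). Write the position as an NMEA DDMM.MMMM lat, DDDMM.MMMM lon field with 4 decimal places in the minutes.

Latitude: minutes = (85.459119 − 85) × 60 = 27.547140
Longitude is negative → W; |value| = 177.906100
λ: minutes = (177.906100 − 177) × 60 = 54.366000

8527.5471,N / 17754.3660,W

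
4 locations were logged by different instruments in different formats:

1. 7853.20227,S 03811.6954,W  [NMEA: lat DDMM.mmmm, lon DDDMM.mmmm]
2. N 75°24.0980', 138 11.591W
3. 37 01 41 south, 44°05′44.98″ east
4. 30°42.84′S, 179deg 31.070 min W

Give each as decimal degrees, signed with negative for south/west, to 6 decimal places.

1. -78.886705, -38.194923
2. 75.401633, -138.193183
3. -37.028056, 44.095828
4. -30.714000, -179.517833

Point 1:
  Latitude: degrees = first 2 digits = 78, minutes = 53.20227; 78 + 53.20227/60 = 78.8867045
  S → negative
  Lon: split at 3 digits → 038° and 11.6954′; 38 + 11.6954/60 = 38.1949233
  W → negative
Point 2:
  φ: 24.098′ = 0.401633°; total 75.4016333
  N ⇒ keep positive
  Longitude: 138 + 11.591/60 = 138.1931833
  W ⇒ negate
Point 3:
  Latitude: 1′ + 41″ = 1.68333′; 37 + 1.68333/60 = 37.0280556
  S → negative
  λ: 5′ + 44.98″ = 5.74967′; 44 + 5.74967/60 = 44.0958278
  E → positive
Point 4:
  Lat: 42.84′ = 0.714000°; total 30.7140000
  S ⇒ negate
  Lon: 179 + 31.07/60 = 179.5178333
  W ⇒ negate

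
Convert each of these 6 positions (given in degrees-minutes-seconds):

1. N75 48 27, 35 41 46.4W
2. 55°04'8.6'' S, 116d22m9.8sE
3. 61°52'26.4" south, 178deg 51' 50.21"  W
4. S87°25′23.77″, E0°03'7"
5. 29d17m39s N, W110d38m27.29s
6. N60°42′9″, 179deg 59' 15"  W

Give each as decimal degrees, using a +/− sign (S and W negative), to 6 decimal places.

Point 1:
  Lat: 75° + 48/60 + 27/3600 = 75 + 0.800000 + 0.007500 = 75.8075000
  N ⇒ keep positive
  Longitude: 41′ + 46.4″ = 41.77333′; 35 + 41.77333/60 = 35.6962222
  W → negative
Point 2:
  φ: 55 + 4/60 + 8.6/3600 = 55.0690556
  hemisphere S, so the sign is −
  Lon: 116° + 22/60 + 9.8/3600 = 116 + 0.366667 + 0.002722 = 116.3693889
  E → positive
Point 3:
  φ: 61 + 52/60 + 26.4/3600 = 61.8740000
  S ⇒ negate
  Lon: 178° + 51/60 + 50.21/3600 = 178 + 0.850000 + 0.013947 = 178.8639472
  W ⇒ negate
Point 4:
  Lat: 87° + 25/60 + 23.77/3600 = 87 + 0.416667 + 0.006603 = 87.4232694
  hemisphere S, so the sign is −
  λ: 0° + 3/60 + 7/3600 = 0 + 0.050000 + 0.001944 = 0.0519444
  E → positive
Point 5:
  Latitude: 29 + 17/60 + 39/3600 = 29.2941667
  N → positive
  Longitude: 110° + 38/60 + 27.29/3600 = 110 + 0.633333 + 0.007581 = 110.6409139
  hemisphere W, so the sign is −
Point 6:
  Lat: 60° + 42/60 + 9/3600 = 60 + 0.700000 + 0.002500 = 60.7025000
  N ⇒ keep positive
  λ: 179° + 59/60 + 15/3600 = 179 + 0.983333 + 0.004167 = 179.9875000
  W ⇒ negate

1. 75.807500, -35.696222
2. -55.069056, 116.369389
3. -61.874000, -178.863947
4. -87.423269, 0.051944
5. 29.294167, -110.640914
6. 60.702500, -179.987500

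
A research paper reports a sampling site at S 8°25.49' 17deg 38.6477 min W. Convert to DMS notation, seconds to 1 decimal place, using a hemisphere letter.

Lat: 25.49000′ → 25′ and 0.49000 × 60 = 29.400″
λ: 38.64770′ → 38′ and 0.64770 × 60 = 38.862″

8°25′29.4″ S, 17°38′38.9″ W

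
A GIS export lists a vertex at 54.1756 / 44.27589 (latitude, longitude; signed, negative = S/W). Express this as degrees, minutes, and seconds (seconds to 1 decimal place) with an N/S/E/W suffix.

Lat: whole degrees 54; 10.53600′ → 10′ and 32.160″
Lon: 0.275890° → 16.55340′; 0.55340 × 60 = 33.204″

54°10′32.2″ N, 44°16′33.2″ E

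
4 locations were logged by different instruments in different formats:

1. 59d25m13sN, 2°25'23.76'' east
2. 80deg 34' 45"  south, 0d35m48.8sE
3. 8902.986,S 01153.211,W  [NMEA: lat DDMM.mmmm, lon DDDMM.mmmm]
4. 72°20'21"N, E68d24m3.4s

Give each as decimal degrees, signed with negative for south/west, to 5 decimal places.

1. 59.42028, 2.42327
2. -80.57917, 0.59689
3. -89.04977, -11.88685
4. 72.33917, 68.40094

Point 1:
  Latitude: 59° + 25/60 + 13/3600 = 59 + 0.416667 + 0.003611 = 59.420278
  N → positive
  Longitude: 2 + 25/60 + 23.76/3600 = 2.423267
  E ⇒ keep positive
Point 2:
  φ: 80° + 34/60 + 45/3600 = 80 + 0.566667 + 0.012500 = 80.579167
  S → negative
  Longitude: 0° + 35/60 + 48.8/3600 = 0 + 0.583333 + 0.013556 = 0.596889
  E → positive
Point 3:
  Lat: degrees = first 2 digits = 89, minutes = 2.986; 89 + 2.986/60 = 89.049767
  S ⇒ negate
  λ: split at 3 digits → 011° and 53.211′; 11 + 53.211/60 = 11.886850
  hemisphere W, so the sign is −
Point 4:
  Lat: 72° + 20/60 + 21/3600 = 72 + 0.333333 + 0.005833 = 72.339167
  N → positive
  Longitude: 68° + 24/60 + 3.4/3600 = 68 + 0.400000 + 0.000944 = 68.400944
  E → positive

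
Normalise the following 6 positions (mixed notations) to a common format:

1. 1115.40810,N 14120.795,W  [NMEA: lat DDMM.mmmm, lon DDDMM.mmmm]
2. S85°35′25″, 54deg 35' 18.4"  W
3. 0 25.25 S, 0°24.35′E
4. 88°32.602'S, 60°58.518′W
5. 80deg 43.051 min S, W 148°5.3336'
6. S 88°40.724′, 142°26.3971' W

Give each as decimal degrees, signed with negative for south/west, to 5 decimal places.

Point 1:
  Lat: degrees = first 2 digits = 11, minutes = 15.4081; 11 + 15.4081/60 = 11.256802
  N → positive
  λ: degrees = first 3 digits = 141, minutes = 20.795; 141 + 20.795/60 = 141.346583
  hemisphere W, so the sign is −
Point 2:
  Latitude: 85° + 35/60 + 25/3600 = 85 + 0.583333 + 0.006944 = 85.590278
  hemisphere S, so the sign is −
  Longitude: 54° + 35/60 + 18.4/3600 = 54 + 0.583333 + 0.005111 = 54.588444
  hemisphere W, so the sign is −
Point 3:
  Latitude: 0 + 25.25/60 = 0.420833
  S ⇒ negate
  Lon: 0 + 24.35/60 = 0.405833
  E ⇒ keep positive
Point 4:
  Lat: 88 + 32.602/60 = 88.543367
  S ⇒ negate
  Lon: 60 + 58.518/60 = 60.975300
  W ⇒ negate
Point 5:
  φ: 43.051′ = 0.717517°; total 80.717517
  S → negative
  Longitude: 148 + 5.3336/60 = 148.088893
  W → negative
Point 6:
  Lat: 40.724′ = 0.678733°; total 88.678733
  S → negative
  Longitude: 26.3971′ = 0.439952°; total 142.439952
  W → negative

1. 11.25680, -141.34658
2. -85.59028, -54.58844
3. -0.42083, 0.40583
4. -88.54337, -60.97530
5. -80.71752, -148.08889
6. -88.67873, -142.43995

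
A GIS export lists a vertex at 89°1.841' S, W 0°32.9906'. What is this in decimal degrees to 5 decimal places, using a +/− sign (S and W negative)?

Lat: 1.841′ = 0.030683°; total 89.030683
S ⇒ negate
λ: 0 + 32.9906/60 = 0.549843
W ⇒ negate

-89.03068, -0.54984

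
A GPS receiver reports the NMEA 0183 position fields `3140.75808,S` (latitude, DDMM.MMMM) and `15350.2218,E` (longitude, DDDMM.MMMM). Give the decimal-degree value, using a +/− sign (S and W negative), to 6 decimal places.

-31.679301, 153.837030

Lat: degrees = first 2 digits = 31, minutes = 40.75808; 31 + 40.75808/60 = 31.6793013
hemisphere S, so the sign is −
λ: degrees = first 3 digits = 153, minutes = 50.2218; 153 + 50.2218/60 = 153.8370300
E → positive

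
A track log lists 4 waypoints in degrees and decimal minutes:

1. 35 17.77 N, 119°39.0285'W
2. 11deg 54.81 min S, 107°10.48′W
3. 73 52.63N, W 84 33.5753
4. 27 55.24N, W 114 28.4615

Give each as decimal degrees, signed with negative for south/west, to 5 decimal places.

1. 35.29617, -119.65048
2. -11.91350, -107.17467
3. 73.87717, -84.55959
4. 27.92067, -114.47436

Point 1:
  φ: 17.77′ = 0.296167°; total 35.296167
  N ⇒ keep positive
  λ: 39.0285′ = 0.650475°; total 119.650475
  W → negative
Point 2:
  Latitude: 11 + 54.81/60 = 11.913500
  S → negative
  Longitude: 107 + 10.48/60 = 107.174667
  hemisphere W, so the sign is −
Point 3:
  Latitude: 52.63′ = 0.877167°; total 73.877167
  N ⇒ keep positive
  λ: 33.5753′ = 0.559588°; total 84.559588
  W → negative
Point 4:
  Lat: 55.24′ = 0.920667°; total 27.920667
  N → positive
  λ: 114 + 28.4615/60 = 114.474358
  hemisphere W, so the sign is −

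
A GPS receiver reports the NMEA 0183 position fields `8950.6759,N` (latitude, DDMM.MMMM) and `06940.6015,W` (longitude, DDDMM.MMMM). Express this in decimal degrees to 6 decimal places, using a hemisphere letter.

Latitude: degrees = first 2 digits = 89, minutes = 50.6759; 89 + 50.6759/60 = 89.8445983
Longitude: degrees = first 3 digits = 69, minutes = 40.6015; 69 + 40.6015/60 = 69.6766917

89.844598° N, 69.676692° W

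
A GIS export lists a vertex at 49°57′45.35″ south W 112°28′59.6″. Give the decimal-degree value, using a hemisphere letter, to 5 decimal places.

Latitude: 57′ + 45.35″ = 57.75583′; 49 + 57.75583/60 = 49.962597
Lon: 112 + 28/60 + 59.6/3600 = 112.483222

49.96260° S, 112.48322° W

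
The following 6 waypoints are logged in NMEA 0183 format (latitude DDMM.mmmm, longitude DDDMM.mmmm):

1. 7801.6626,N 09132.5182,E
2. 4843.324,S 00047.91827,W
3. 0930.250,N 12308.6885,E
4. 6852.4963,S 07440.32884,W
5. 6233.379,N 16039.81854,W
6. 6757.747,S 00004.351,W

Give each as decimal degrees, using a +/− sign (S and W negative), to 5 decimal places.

1. 78.02771, 91.54197
2. -48.72207, -0.79864
3. 9.50417, 123.14481
4. -68.87494, -74.67215
5. 62.55632, -160.66364
6. -67.96245, -0.07252

Point 1:
  Latitude: degrees = first 2 digits = 78, minutes = 1.6626; 78 + 1.6626/60 = 78.027710
  N ⇒ keep positive
  λ: degrees = first 3 digits = 91, minutes = 32.5182; 91 + 32.5182/60 = 91.541970
  E ⇒ keep positive
Point 2:
  Lat: degrees = first 2 digits = 48, minutes = 43.324; 48 + 43.324/60 = 48.722067
  S ⇒ negate
  Longitude: split at 3 digits → 000° and 47.91827′; 0 + 47.91827/60 = 0.798638
  hemisphere W, so the sign is −
Point 3:
  φ: split at 2 digits → 09° and 30.25′; 9 + 30.25/60 = 9.504167
  N → positive
  Longitude: split at 3 digits → 123° and 8.6885′; 123 + 8.6885/60 = 123.144808
  E ⇒ keep positive
Point 4:
  φ: degrees = first 2 digits = 68, minutes = 52.4963; 68 + 52.4963/60 = 68.874938
  S → negative
  λ: split at 3 digits → 074° and 40.32884′; 74 + 40.32884/60 = 74.672147
  hemisphere W, so the sign is −
Point 5:
  Lat: degrees = first 2 digits = 62, minutes = 33.379; 62 + 33.379/60 = 62.556317
  N ⇒ keep positive
  Lon: split at 3 digits → 160° and 39.81854′; 160 + 39.81854/60 = 160.663642
  W → negative
Point 6:
  Lat: split at 2 digits → 67° and 57.747′; 67 + 57.747/60 = 67.962450
  S → negative
  λ: degrees = first 3 digits = 0, minutes = 4.351; 0 + 4.351/60 = 0.072517
  hemisphere W, so the sign is −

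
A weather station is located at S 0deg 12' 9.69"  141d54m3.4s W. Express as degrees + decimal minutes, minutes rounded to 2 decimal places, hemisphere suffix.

Lat: 12 + 9.69/60 = 12.1615′
λ: 54 + 3.4/60 = 54.0567′

0° 12.16′ S, 141° 54.06′ W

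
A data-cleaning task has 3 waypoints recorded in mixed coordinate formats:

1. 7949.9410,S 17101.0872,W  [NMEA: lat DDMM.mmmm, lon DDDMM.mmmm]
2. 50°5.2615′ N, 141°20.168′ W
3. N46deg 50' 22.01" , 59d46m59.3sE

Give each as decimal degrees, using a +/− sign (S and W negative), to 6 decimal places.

1. -79.832350, -171.018120
2. 50.087692, -141.336133
3. 46.839447, 59.783139

Point 1:
  φ: degrees = first 2 digits = 79, minutes = 49.941; 79 + 49.941/60 = 79.8323500
  S → negative
  λ: split at 3 digits → 171° and 1.0872′; 171 + 1.0872/60 = 171.0181200
  W → negative
Point 2:
  Lat: 50 + 5.2615/60 = 50.0876917
  N → positive
  Longitude: 141 + 20.168/60 = 141.3361333
  W ⇒ negate
Point 3:
  Lat: 50′ + 22.01″ = 50.36683′; 46 + 50.36683/60 = 46.8394472
  N ⇒ keep positive
  Longitude: 46′ + 59.3″ = 46.98833′; 59 + 46.98833/60 = 59.7831389
  E ⇒ keep positive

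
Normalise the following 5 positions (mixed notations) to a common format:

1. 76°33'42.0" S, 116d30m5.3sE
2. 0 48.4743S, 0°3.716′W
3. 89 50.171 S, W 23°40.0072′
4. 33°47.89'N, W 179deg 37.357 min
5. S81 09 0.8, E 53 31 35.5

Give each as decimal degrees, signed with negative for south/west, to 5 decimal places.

1. -76.56167, 116.50147
2. -0.80791, -0.06193
3. -89.83618, -23.66679
4. 33.79817, -179.62262
5. -81.15022, 53.52653

Point 1:
  Lat: 76° + 33/60 + 42/3600 = 76 + 0.550000 + 0.011667 = 76.561667
  hemisphere S, so the sign is −
  Lon: 116 + 30/60 + 5.3/3600 = 116.501472
  E ⇒ keep positive
Point 2:
  Lat: 0 + 48.4743/60 = 0.807905
  S → negative
  Lon: 3.716′ = 0.061933°; total 0.061933
  W ⇒ negate
Point 3:
  φ: 50.171′ = 0.836183°; total 89.836183
  hemisphere S, so the sign is −
  λ: 23 + 40.0072/60 = 23.666787
  hemisphere W, so the sign is −
Point 4:
  Lat: 47.89′ = 0.798167°; total 33.798167
  N → positive
  Lon: 37.357′ = 0.622617°; total 179.622617
  hemisphere W, so the sign is −
Point 5:
  φ: 81 + 9/60 + 0.8/3600 = 81.150222
  hemisphere S, so the sign is −
  Longitude: 53° + 31/60 + 35.5/3600 = 53 + 0.516667 + 0.009861 = 53.526528
  E → positive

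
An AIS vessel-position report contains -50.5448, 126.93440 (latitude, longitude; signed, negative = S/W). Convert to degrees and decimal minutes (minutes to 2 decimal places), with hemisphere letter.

50° 32.69′ S, 126° 56.06′ E

Latitude is negative → S; |value| = 50.544800
Latitude: 50° + 0.544800 × 60 = 50° 32.6880′
Longitude: 126° + 0.934400 × 60 = 126° 56.0640′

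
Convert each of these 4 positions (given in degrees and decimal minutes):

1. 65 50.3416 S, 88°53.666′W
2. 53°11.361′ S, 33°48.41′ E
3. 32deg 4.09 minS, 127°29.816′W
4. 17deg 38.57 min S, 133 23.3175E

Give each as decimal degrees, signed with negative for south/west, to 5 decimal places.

1. -65.83903, -88.89443
2. -53.18935, 33.80683
3. -32.06817, -127.49693
4. -17.64283, 133.38863

Point 1:
  Lat: 50.3416′ = 0.839027°; total 65.839027
  hemisphere S, so the sign is −
  Lon: 88 + 53.666/60 = 88.894433
  hemisphere W, so the sign is −
Point 2:
  Lat: 11.361′ = 0.189350°; total 53.189350
  hemisphere S, so the sign is −
  Longitude: 33 + 48.41/60 = 33.806833
  E ⇒ keep positive
Point 3:
  Lat: 32 + 4.09/60 = 32.068167
  hemisphere S, so the sign is −
  Longitude: 127 + 29.816/60 = 127.496933
  W ⇒ negate
Point 4:
  Latitude: 38.57′ = 0.642833°; total 17.642833
  S ⇒ negate
  Longitude: 23.3175′ = 0.388625°; total 133.388625
  E ⇒ keep positive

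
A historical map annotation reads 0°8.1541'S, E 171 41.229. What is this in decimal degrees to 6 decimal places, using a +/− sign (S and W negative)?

-0.135902, 171.687150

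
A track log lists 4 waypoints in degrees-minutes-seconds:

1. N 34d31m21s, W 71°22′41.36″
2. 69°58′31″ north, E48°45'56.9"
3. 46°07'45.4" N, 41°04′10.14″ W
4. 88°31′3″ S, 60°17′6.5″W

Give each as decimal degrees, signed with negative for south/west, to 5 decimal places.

Point 1:
  Latitude: 34° + 31/60 + 21/3600 = 34 + 0.516667 + 0.005833 = 34.522500
  N → positive
  λ: 71° + 22/60 + 41.36/3600 = 71 + 0.366667 + 0.011489 = 71.378156
  W ⇒ negate
Point 2:
  Latitude: 58′ + 31″ = 58.51667′; 69 + 58.51667/60 = 69.975278
  N ⇒ keep positive
  Longitude: 48 + 45/60 + 56.9/3600 = 48.765806
  E ⇒ keep positive
Point 3:
  Lat: 46 + 7/60 + 45.4/3600 = 46.129278
  N ⇒ keep positive
  Longitude: 41 + 4/60 + 10.14/3600 = 41.069483
  hemisphere W, so the sign is −
Point 4:
  φ: 88° + 31/60 + 3/3600 = 88 + 0.516667 + 0.000833 = 88.517500
  hemisphere S, so the sign is −
  Longitude: 17′ + 6.5″ = 17.10833′; 60 + 17.10833/60 = 60.285139
  W ⇒ negate

1. 34.52250, -71.37816
2. 69.97528, 48.76581
3. 46.12928, -41.06948
4. -88.51750, -60.28514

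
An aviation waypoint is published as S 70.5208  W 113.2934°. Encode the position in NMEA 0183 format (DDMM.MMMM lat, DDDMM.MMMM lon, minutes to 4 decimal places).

7031.2480,S / 11317.6040,W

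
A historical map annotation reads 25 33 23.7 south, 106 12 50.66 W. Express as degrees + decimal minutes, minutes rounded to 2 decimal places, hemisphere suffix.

φ: 33 + 23.7/60 = 33.3950′
Longitude: 12 + 50.66/60 = 12.8443′

25° 33.40′ S, 106° 12.84′ W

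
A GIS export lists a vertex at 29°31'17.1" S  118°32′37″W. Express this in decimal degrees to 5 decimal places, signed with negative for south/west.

Lat: 31′ + 17.1″ = 31.28500′; 29 + 31.28500/60 = 29.521417
S → negative
Longitude: 32′ + 37″ = 32.61667′; 118 + 32.61667/60 = 118.543611
hemisphere W, so the sign is −

-29.52142, -118.54361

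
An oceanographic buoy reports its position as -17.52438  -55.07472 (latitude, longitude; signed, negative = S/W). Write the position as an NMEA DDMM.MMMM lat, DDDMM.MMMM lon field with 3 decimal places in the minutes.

Latitude is negative → S; |value| = 17.524380
Latitude: 17° + 0.524380 × 60 = 17° 31.46280′
Longitude is negative → W; |value| = 55.074720
Lon: fractional part 0.074720 → 4.48320 minutes

1731.463,S / 05504.483,W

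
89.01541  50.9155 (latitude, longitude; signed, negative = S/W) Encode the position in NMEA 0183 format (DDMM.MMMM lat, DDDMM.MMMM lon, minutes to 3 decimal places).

Latitude: minutes = (89.015410 − 89) × 60 = 0.92460
λ: 50° + 0.915500 × 60 = 50° 54.93000′

8900.925,N / 05054.930,E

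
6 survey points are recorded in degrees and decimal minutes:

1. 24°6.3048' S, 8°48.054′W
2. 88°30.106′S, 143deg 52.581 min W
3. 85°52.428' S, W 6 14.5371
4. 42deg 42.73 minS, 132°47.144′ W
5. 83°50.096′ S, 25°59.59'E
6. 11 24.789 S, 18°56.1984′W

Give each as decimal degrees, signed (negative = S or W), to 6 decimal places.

Point 1:
  Latitude: 24 + 6.3048/60 = 24.1050800
  S → negative
  Lon: 8 + 48.054/60 = 8.8009000
  W ⇒ negate
Point 2:
  Lat: 88 + 30.106/60 = 88.5017667
  S ⇒ negate
  Lon: 52.581′ = 0.876350°; total 143.8763500
  hemisphere W, so the sign is −
Point 3:
  Lat: 85 + 52.428/60 = 85.8738000
  hemisphere S, so the sign is −
  Lon: 14.5371′ = 0.242285°; total 6.2422850
  W ⇒ negate
Point 4:
  φ: 42 + 42.73/60 = 42.7121667
  S → negative
  λ: 132 + 47.144/60 = 132.7857333
  W ⇒ negate
Point 5:
  Latitude: 83 + 50.096/60 = 83.8349333
  S ⇒ negate
  λ: 59.59′ = 0.993167°; total 25.9931667
  E → positive
Point 6:
  Lat: 24.789′ = 0.413150°; total 11.4131500
  S ⇒ negate
  λ: 18 + 56.1984/60 = 18.9366400
  W ⇒ negate

1. -24.105080, -8.800900
2. -88.501767, -143.876350
3. -85.873800, -6.242285
4. -42.712167, -132.785733
5. -83.834933, 25.993167
6. -11.413150, -18.936640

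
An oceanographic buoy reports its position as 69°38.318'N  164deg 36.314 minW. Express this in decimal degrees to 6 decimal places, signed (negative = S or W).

φ: 38.318′ = 0.638633°; total 69.6386333
N → positive
λ: 164 + 36.314/60 = 164.6052333
hemisphere W, so the sign is −

69.638633, -164.605233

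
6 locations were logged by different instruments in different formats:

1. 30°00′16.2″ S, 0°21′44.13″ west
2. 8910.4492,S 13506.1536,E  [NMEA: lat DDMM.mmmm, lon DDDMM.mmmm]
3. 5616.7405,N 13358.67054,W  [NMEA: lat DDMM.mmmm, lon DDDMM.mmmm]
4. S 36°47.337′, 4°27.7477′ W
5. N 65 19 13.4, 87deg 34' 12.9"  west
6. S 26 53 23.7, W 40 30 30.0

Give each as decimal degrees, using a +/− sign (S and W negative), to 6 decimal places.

1. -30.004500, -0.362258
2. -89.174153, 135.102560
3. 56.279008, -133.977842
4. -36.788950, -4.462462
5. 65.320389, -87.570250
6. -26.889917, -40.508333

Point 1:
  Latitude: 0′ + 16.2″ = 0.27000′; 30 + 0.27000/60 = 30.0045000
  S → negative
  Lon: 0° + 21/60 + 44.13/3600 = 0 + 0.350000 + 0.012258 = 0.3622583
  hemisphere W, so the sign is −
Point 2:
  Latitude: split at 2 digits → 89° and 10.4492′; 89 + 10.4492/60 = 89.1741533
  hemisphere S, so the sign is −
  λ: degrees = first 3 digits = 135, minutes = 6.1536; 135 + 6.1536/60 = 135.1025600
  E ⇒ keep positive
Point 3:
  φ: degrees = first 2 digits = 56, minutes = 16.7405; 56 + 16.7405/60 = 56.2790083
  N ⇒ keep positive
  Longitude: split at 3 digits → 133° and 58.67054′; 133 + 58.67054/60 = 133.9778423
  W → negative
Point 4:
  Latitude: 36 + 47.337/60 = 36.7889500
  hemisphere S, so the sign is −
  Longitude: 4 + 27.7477/60 = 4.4624617
  W → negative
Point 5:
  Latitude: 19′ + 13.4″ = 19.22333′; 65 + 19.22333/60 = 65.3203889
  N → positive
  λ: 87° + 34/60 + 12.9/3600 = 87 + 0.566667 + 0.003583 = 87.5702500
  hemisphere W, so the sign is −
Point 6:
  φ: 53′ + 23.7″ = 53.39500′; 26 + 53.39500/60 = 26.8899167
  S → negative
  Lon: 30′ + 30″ = 30.50000′; 40 + 30.50000/60 = 40.5083333
  W → negative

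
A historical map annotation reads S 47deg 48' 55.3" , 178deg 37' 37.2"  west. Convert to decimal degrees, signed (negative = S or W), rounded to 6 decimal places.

φ: 47 + 48/60 + 55.3/3600 = 47.8153611
hemisphere S, so the sign is −
Lon: 37′ + 37.2″ = 37.62000′; 178 + 37.62000/60 = 178.6270000
hemisphere W, so the sign is −

-47.815361, -178.627000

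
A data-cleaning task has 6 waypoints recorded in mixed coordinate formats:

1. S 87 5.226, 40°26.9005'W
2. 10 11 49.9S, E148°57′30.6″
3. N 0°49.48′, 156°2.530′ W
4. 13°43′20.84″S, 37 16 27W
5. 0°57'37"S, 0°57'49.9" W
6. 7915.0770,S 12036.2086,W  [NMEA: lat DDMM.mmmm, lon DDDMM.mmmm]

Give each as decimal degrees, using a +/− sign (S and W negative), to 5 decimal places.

Point 1:
  Lat: 5.226′ = 0.087100°; total 87.087100
  hemisphere S, so the sign is −
  λ: 40 + 26.9005/60 = 40.448342
  W → negative
Point 2:
  Latitude: 10° + 11/60 + 49.9/3600 = 10 + 0.183333 + 0.013861 = 10.197194
  S ⇒ negate
  Lon: 57′ + 30.6″ = 57.51000′; 148 + 57.51000/60 = 148.958500
  E → positive
Point 3:
  Latitude: 0 + 49.48/60 = 0.824667
  N ⇒ keep positive
  λ: 156 + 2.53/60 = 156.042167
  hemisphere W, so the sign is −
Point 4:
  φ: 13° + 43/60 + 20.84/3600 = 13 + 0.716667 + 0.005789 = 13.722456
  S → negative
  λ: 16′ + 27″ = 16.45000′; 37 + 16.45000/60 = 37.274167
  W → negative
Point 5:
  Latitude: 0° + 57/60 + 37/3600 = 0 + 0.950000 + 0.010278 = 0.960278
  S → negative
  Lon: 57′ + 49.9″ = 57.83167′; 0 + 57.83167/60 = 0.963861
  hemisphere W, so the sign is −
Point 6:
  Lat: split at 2 digits → 79° and 15.077′; 79 + 15.077/60 = 79.251283
  S ⇒ negate
  Lon: degrees = first 3 digits = 120, minutes = 36.2086; 120 + 36.2086/60 = 120.603477
  hemisphere W, so the sign is −

1. -87.08710, -40.44834
2. -10.19719, 148.95850
3. 0.82467, -156.04217
4. -13.72246, -37.27417
5. -0.96028, -0.96386
6. -79.25128, -120.60348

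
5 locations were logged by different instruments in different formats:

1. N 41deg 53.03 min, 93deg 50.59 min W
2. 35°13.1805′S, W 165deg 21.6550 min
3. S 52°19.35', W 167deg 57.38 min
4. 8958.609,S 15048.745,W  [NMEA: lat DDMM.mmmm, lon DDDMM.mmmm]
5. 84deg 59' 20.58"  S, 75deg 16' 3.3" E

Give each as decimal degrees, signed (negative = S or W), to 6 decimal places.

1. 41.883833, -93.843167
2. -35.219675, -165.360917
3. -52.322500, -167.956333
4. -89.976817, -150.812417
5. -84.989050, 75.267583

Point 1:
  Lat: 41 + 53.03/60 = 41.8838333
  N → positive
  Lon: 50.59′ = 0.843167°; total 93.8431667
  W ⇒ negate
Point 2:
  Lat: 35 + 13.1805/60 = 35.2196750
  S → negative
  λ: 21.655′ = 0.360917°; total 165.3609167
  W ⇒ negate
Point 3:
  Lat: 52 + 19.35/60 = 52.3225000
  S ⇒ negate
  λ: 167 + 57.38/60 = 167.9563333
  W ⇒ negate
Point 4:
  φ: split at 2 digits → 89° and 58.609′; 89 + 58.609/60 = 89.9768167
  S → negative
  Lon: split at 3 digits → 150° and 48.745′; 150 + 48.745/60 = 150.8124167
  W ⇒ negate
Point 5:
  Latitude: 84° + 59/60 + 20.58/3600 = 84 + 0.983333 + 0.005717 = 84.9890500
  S ⇒ negate
  λ: 75° + 16/60 + 3.3/3600 = 75 + 0.266667 + 0.000917 = 75.2675833
  E ⇒ keep positive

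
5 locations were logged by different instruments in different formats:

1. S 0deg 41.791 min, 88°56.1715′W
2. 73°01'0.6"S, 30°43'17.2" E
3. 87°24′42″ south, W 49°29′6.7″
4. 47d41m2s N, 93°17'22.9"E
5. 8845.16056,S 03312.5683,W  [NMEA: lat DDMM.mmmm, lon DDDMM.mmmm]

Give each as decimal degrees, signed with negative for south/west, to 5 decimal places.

1. -0.69652, -88.93619
2. -73.01683, 30.72144
3. -87.41167, -49.48519
4. 47.68389, 93.28969
5. -88.75268, -33.20947

Point 1:
  φ: 41.791′ = 0.696517°; total 0.696517
  S → negative
  λ: 88 + 56.1715/60 = 88.936192
  W → negative
Point 2:
  Lat: 73 + 1/60 + 0.6/3600 = 73.016833
  S ⇒ negate
  Lon: 30 + 43/60 + 17.2/3600 = 30.721444
  E ⇒ keep positive
Point 3:
  φ: 24′ + 42″ = 24.70000′; 87 + 24.70000/60 = 87.411667
  S ⇒ negate
  Lon: 49° + 29/60 + 6.7/3600 = 49 + 0.483333 + 0.001861 = 49.485194
  hemisphere W, so the sign is −
Point 4:
  Lat: 47 + 41/60 + 2/3600 = 47.683889
  N → positive
  Longitude: 93° + 17/60 + 22.9/3600 = 93 + 0.283333 + 0.006361 = 93.289694
  E → positive
Point 5:
  Latitude: degrees = first 2 digits = 88, minutes = 45.16056; 88 + 45.16056/60 = 88.752676
  hemisphere S, so the sign is −
  Lon: degrees = first 3 digits = 33, minutes = 12.5683; 33 + 12.5683/60 = 33.209472
  W → negative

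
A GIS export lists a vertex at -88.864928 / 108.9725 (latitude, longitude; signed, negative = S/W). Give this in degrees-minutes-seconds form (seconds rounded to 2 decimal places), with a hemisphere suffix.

Latitude is negative → S; |value| = 88.864928
Latitude: whole degrees 88; 51.89568′ → 51′ and 53.7408″
λ: whole degrees 108; 58.35000′ → 58′ and 21.0000″

88°51′53.74″ S, 108°58′21.00″ E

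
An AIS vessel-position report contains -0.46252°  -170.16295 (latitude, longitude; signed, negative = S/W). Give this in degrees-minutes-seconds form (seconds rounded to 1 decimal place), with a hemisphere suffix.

0°27′45.1″ S, 170°09′46.6″ W

Latitude is negative → S; |value| = 0.462520
Latitude: whole degrees 0; 27.75120′ → 27′ and 45.072″
Longitude is negative → W; |value| = 170.162950
λ: 0.162950 × 60 = 9.77700′ → 9′, remainder × 60 = 46.620″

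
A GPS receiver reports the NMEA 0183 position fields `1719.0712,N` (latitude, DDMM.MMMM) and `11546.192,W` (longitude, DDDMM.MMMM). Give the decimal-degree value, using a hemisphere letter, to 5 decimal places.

Latitude: split at 2 digits → 17° and 19.0712′; 17 + 19.0712/60 = 17.317853
λ: split at 3 digits → 115° and 46.192′; 115 + 46.192/60 = 115.769867

17.31785° N, 115.76987° W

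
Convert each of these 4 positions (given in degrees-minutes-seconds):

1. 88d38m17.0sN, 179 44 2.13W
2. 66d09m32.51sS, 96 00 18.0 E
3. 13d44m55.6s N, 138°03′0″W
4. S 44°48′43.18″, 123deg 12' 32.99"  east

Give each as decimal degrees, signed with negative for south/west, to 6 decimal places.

Point 1:
  Latitude: 38′ + 17″ = 38.28333′; 88 + 38.28333/60 = 88.6380556
  N ⇒ keep positive
  λ: 179° + 44/60 + 2.13/3600 = 179 + 0.733333 + 0.000592 = 179.7339250
  W → negative
Point 2:
  Lat: 66 + 9/60 + 32.51/3600 = 66.1590306
  S → negative
  Longitude: 0′ + 18″ = 0.30000′; 96 + 0.30000/60 = 96.0050000
  E ⇒ keep positive
Point 3:
  φ: 13° + 44/60 + 55.6/3600 = 13 + 0.733333 + 0.015444 = 13.7487778
  N → positive
  λ: 138 + 3/60 + 0/3600 = 138.0500000
  hemisphere W, so the sign is −
Point 4:
  Lat: 48′ + 43.18″ = 48.71967′; 44 + 48.71967/60 = 44.8119944
  hemisphere S, so the sign is −
  λ: 12′ + 32.99″ = 12.54983′; 123 + 12.54983/60 = 123.2091639
  E ⇒ keep positive

1. 88.638056, -179.733925
2. -66.159031, 96.005000
3. 13.748778, -138.050000
4. -44.811994, 123.209164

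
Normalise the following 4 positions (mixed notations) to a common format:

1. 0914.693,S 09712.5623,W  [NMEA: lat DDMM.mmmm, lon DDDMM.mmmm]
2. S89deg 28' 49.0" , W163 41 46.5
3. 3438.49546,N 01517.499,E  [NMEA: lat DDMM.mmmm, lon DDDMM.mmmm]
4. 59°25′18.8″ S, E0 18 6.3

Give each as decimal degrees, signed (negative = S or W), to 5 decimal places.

Point 1:
  φ: degrees = first 2 digits = 9, minutes = 14.693; 9 + 14.693/60 = 9.244883
  S → negative
  λ: split at 3 digits → 097° and 12.5623′; 97 + 12.5623/60 = 97.209372
  W ⇒ negate
Point 2:
  Lat: 28′ + 49″ = 28.81667′; 89 + 28.81667/60 = 89.480278
  S → negative
  Longitude: 163° + 41/60 + 46.5/3600 = 163 + 0.683333 + 0.012917 = 163.696250
  W → negative
Point 3:
  Lat: split at 2 digits → 34° and 38.49546′; 34 + 38.49546/60 = 34.641591
  N → positive
  λ: split at 3 digits → 015° and 17.499′; 15 + 17.499/60 = 15.291650
  E ⇒ keep positive
Point 4:
  φ: 25′ + 18.8″ = 25.31333′; 59 + 25.31333/60 = 59.421889
  hemisphere S, so the sign is −
  Lon: 0° + 18/60 + 6.3/3600 = 0 + 0.300000 + 0.001750 = 0.301750
  E → positive

1. -9.24488, -97.20937
2. -89.48028, -163.69625
3. 34.64159, 15.29165
4. -59.42189, 0.30175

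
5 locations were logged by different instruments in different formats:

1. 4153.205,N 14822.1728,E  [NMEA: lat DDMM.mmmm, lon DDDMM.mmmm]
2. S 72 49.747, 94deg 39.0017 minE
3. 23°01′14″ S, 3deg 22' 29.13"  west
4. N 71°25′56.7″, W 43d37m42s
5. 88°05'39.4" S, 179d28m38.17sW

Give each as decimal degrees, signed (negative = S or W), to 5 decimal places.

1. 41.88675, 148.36955
2. -72.82912, 94.65003
3. -23.02056, -3.37476
4. 71.43242, -43.62833
5. -88.09428, -179.47727

Point 1:
  Latitude: degrees = first 2 digits = 41, minutes = 53.205; 41 + 53.205/60 = 41.886750
  N → positive
  Longitude: split at 3 digits → 148° and 22.1728′; 148 + 22.1728/60 = 148.369547
  E ⇒ keep positive
Point 2:
  Lat: 49.747′ = 0.829117°; total 72.829117
  S → negative
  λ: 94 + 39.0017/60 = 94.650028
  E ⇒ keep positive
Point 3:
  Latitude: 23 + 1/60 + 14/3600 = 23.020556
  hemisphere S, so the sign is −
  Lon: 3° + 22/60 + 29.13/3600 = 3 + 0.366667 + 0.008092 = 3.374758
  W → negative
Point 4:
  Lat: 71° + 25/60 + 56.7/3600 = 71 + 0.416667 + 0.015750 = 71.432417
  N ⇒ keep positive
  Lon: 43° + 37/60 + 42/3600 = 43 + 0.616667 + 0.011667 = 43.628333
  hemisphere W, so the sign is −
Point 5:
  φ: 5′ + 39.4″ = 5.65667′; 88 + 5.65667/60 = 88.094278
  S → negative
  Lon: 179° + 28/60 + 38.17/3600 = 179 + 0.466667 + 0.010603 = 179.477269
  W ⇒ negate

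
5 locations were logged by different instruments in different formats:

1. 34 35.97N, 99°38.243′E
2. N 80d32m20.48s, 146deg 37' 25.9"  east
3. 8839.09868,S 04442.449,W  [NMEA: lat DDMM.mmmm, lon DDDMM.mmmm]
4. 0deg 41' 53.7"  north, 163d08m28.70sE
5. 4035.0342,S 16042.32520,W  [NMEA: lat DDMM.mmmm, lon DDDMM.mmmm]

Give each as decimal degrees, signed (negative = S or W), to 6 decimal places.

1. 34.599500, 99.637383
2. 80.539022, 146.623861
3. -88.651645, -44.707483
4. 0.698250, 163.141306
5. -40.583903, -160.705420

Point 1:
  Lat: 35.97′ = 0.599500°; total 34.5995000
  N ⇒ keep positive
  Lon: 99 + 38.243/60 = 99.6373833
  E ⇒ keep positive
Point 2:
  Lat: 80 + 32/60 + 20.48/3600 = 80.5390222
  N ⇒ keep positive
  Longitude: 146 + 37/60 + 25.9/3600 = 146.6238611
  E → positive
Point 3:
  φ: split at 2 digits → 88° and 39.09868′; 88 + 39.09868/60 = 88.6516447
  S ⇒ negate
  Longitude: degrees = first 3 digits = 44, minutes = 42.449; 44 + 42.449/60 = 44.7074833
  W ⇒ negate
Point 4:
  Lat: 0° + 41/60 + 53.7/3600 = 0 + 0.683333 + 0.014917 = 0.6982500
  N ⇒ keep positive
  λ: 8′ + 28.7″ = 8.47833′; 163 + 8.47833/60 = 163.1413056
  E → positive
Point 5:
  Lat: split at 2 digits → 40° and 35.0342′; 40 + 35.0342/60 = 40.5839033
  hemisphere S, so the sign is −
  λ: degrees = first 3 digits = 160, minutes = 42.3252; 160 + 42.3252/60 = 160.7054200
  W → negative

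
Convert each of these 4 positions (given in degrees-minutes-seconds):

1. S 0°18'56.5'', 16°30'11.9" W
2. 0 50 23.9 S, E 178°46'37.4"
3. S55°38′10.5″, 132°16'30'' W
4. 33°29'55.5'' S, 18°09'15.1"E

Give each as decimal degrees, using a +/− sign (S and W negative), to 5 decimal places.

Point 1:
  φ: 18′ + 56.5″ = 18.94167′; 0 + 18.94167/60 = 0.315694
  hemisphere S, so the sign is −
  Longitude: 16 + 30/60 + 11.9/3600 = 16.503306
  W ⇒ negate
Point 2:
  Lat: 0° + 50/60 + 23.9/3600 = 0 + 0.833333 + 0.006639 = 0.839972
  S → negative
  Lon: 178° + 46/60 + 37.4/3600 = 178 + 0.766667 + 0.010389 = 178.777056
  E → positive
Point 3:
  Lat: 55° + 38/60 + 10.5/3600 = 55 + 0.633333 + 0.002917 = 55.636250
  hemisphere S, so the sign is −
  Longitude: 132° + 16/60 + 30/3600 = 132 + 0.266667 + 0.008333 = 132.275000
  W → negative
Point 4:
  Latitude: 33° + 29/60 + 55.5/3600 = 33 + 0.483333 + 0.015417 = 33.498750
  S ⇒ negate
  Lon: 18° + 9/60 + 15.1/3600 = 18 + 0.150000 + 0.004194 = 18.154194
  E → positive

1. -0.31569, -16.50331
2. -0.83997, 178.77706
3. -55.63625, -132.27500
4. -33.49875, 18.15419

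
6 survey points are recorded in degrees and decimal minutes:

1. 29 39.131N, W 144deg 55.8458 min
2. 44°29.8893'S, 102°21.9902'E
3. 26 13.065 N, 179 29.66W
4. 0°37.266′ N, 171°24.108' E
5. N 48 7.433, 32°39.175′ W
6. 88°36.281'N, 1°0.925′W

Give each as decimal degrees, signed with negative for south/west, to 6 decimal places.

1. 29.652183, -144.930763
2. -44.498155, 102.366503
3. 26.217750, -179.494333
4. 0.621100, 171.401800
5. 48.123883, -32.652917
6. 88.604683, -1.015417

Point 1:
  Latitude: 39.131′ = 0.652183°; total 29.6521833
  N → positive
  λ: 144 + 55.8458/60 = 144.9307633
  W → negative
Point 2:
  φ: 44 + 29.8893/60 = 44.4981550
  S → negative
  λ: 102 + 21.9902/60 = 102.3665033
  E ⇒ keep positive
Point 3:
  Lat: 13.065′ = 0.217750°; total 26.2177500
  N → positive
  λ: 179 + 29.66/60 = 179.4943333
  W → negative
Point 4:
  φ: 0 + 37.266/60 = 0.6211000
  N ⇒ keep positive
  Longitude: 171 + 24.108/60 = 171.4018000
  E → positive
Point 5:
  Latitude: 48 + 7.433/60 = 48.1238833
  N → positive
  Lon: 39.175′ = 0.652917°; total 32.6529167
  hemisphere W, so the sign is −
Point 6:
  Latitude: 36.281′ = 0.604683°; total 88.6046833
  N → positive
  Lon: 1 + 0.925/60 = 1.0154167
  hemisphere W, so the sign is −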